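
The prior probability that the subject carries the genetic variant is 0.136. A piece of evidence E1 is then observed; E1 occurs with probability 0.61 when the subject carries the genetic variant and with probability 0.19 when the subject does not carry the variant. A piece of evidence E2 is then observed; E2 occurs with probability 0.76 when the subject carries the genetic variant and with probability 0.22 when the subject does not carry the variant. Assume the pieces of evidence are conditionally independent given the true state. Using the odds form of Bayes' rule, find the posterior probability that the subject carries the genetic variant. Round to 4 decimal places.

Prior odds = 0.136/(1−0.136) = 0.15741.
Likelihood ratio for E1 = 0.61/0.19 = 3.2105.
Likelihood ratio for E2 = 0.76/0.22 = 3.4545.
Posterior odds = prior odds × LR₁ × LR₂ = 1.7458.
Posterior probability = odds/(1+odds) = 1.7458/2.7458 = 0.6358.

Posterior probability ≈ 0.6358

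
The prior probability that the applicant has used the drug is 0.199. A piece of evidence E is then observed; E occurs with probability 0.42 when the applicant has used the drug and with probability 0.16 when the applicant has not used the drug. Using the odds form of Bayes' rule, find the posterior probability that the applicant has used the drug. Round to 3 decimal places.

Prior odds = 0.199/(1−0.199) = 0.24844.
Likelihood ratio for E = 0.42/0.16 = 2.6250.
Posterior odds = prior odds × LR = 0.65215.
Posterior probability = odds/(1+odds) = 0.65215/1.6522 = 0.395.

Posterior probability ≈ 0.395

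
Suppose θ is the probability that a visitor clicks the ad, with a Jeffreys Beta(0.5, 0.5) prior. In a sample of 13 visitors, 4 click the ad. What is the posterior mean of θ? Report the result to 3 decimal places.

The binomial likelihood is conjugate to the Beta prior: with 4 successes and 9 failures, the posterior is Beta(0.5+4, 0.5+9) = Beta(4.5, 9.5).
E[θ | data] = 4.5/(4.5+9.5) = 0.321.

Posterior mean ≈ 0.321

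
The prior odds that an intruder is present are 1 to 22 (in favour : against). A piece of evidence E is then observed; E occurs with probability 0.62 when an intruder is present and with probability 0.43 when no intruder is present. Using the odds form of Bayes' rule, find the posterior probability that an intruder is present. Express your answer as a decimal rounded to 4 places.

Posterior probability ≈ 0.0615

Prior odds = 1/22 = 0.045455.
Likelihood ratio for E = 0.62/0.43 = 1.4419.
Posterior odds = prior odds × LR = 0.065539.
Posterior probability = odds/(1+odds) = 0.065539/1.0655 = 0.0615.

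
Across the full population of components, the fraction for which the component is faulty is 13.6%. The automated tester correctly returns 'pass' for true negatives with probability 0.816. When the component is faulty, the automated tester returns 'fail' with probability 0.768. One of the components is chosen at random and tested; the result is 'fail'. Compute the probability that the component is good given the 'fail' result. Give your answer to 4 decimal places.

Write H for 'the component is faulty'. Prior odds H:¬H = 0.136/0.864 = 0.15741. For the 'fail' outcome, the likelihood ratio is 0.768/0.184 = 4.1739.
Posterior odds = 0.15741 × 4.1739 = 0.65700, so P(H|E) = 0.65700/(1+0.65700) = 0.3965. Then P(¬H|E) = 1 − 0.3965 = 0.6035.

P(¬H | E) ≈ 0.6035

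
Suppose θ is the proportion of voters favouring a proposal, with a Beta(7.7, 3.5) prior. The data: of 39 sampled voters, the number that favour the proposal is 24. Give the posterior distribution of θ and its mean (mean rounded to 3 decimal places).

Posterior: Beta(31.7, 18.5); mean ≈ 0.631

The binomial likelihood is conjugate to the Beta prior: with 24 successes and 15 failures, the posterior is Beta(7.7+24, 3.5+15) = Beta(31.7, 18.5).
E[θ | data] = 31.7/(31.7+18.5) = 0.631.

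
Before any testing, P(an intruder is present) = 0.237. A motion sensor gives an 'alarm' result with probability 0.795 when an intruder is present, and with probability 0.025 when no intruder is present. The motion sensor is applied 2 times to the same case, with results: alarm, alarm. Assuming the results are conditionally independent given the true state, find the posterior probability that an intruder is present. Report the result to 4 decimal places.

Posterior P(H) ≈ 0.9968

With H the event that an intruder is present, the joint likelihood of the observed sequence is P(data|H) = 0.795·0.795 = 0.63203 and P(data|¬H) = 0.025·0.025 = 0.00062500.
Bayes: P(H|data) = 0.237·0.63203 / (0.237·0.63203 + 0.763·0.00062500) = 0.14979/0.15027 = 0.9968.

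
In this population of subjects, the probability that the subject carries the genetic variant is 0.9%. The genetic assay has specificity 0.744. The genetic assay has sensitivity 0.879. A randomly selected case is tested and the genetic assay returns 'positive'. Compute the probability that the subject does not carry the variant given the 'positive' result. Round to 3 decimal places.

P(¬H | E) ≈ 0.970

Let H be the event that the subject carries the genetic variant. P(H) = 0.009, so P(¬H) = 0.991. With E the 'positive' result, P(E|H) = 0.879 and P(E|¬H) = 0.256.
P(E) = 0.879·0.009 + 0.256·0.991 = 0.0079110 + 0.25370 = 0.26161.
By Bayes' theorem, P(H|E) = 0.0079110 / 0.26161 = 0.030. Hence P(¬H|E) = 1 − 0.030 = 0.970.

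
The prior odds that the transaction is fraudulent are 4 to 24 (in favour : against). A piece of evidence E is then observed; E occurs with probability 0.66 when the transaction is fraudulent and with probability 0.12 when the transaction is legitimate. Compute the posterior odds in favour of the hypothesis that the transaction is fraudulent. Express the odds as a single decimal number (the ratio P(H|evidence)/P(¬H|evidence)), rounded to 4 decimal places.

Prior odds = 4/24 = 0.16667.
Likelihood ratio for E = 0.66/0.12 = 5.5000.
Posterior odds = prior odds × LR = 0.91667.

Posterior odds ≈ 0.9167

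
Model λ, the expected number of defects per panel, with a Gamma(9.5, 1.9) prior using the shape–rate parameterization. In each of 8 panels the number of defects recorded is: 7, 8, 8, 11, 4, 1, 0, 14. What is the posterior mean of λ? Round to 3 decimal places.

The Poisson likelihood adds the total count to the shape and the number of exposure periods to the rate. Here ∑xᵢ = 53 and n = 8, so shape 9.5→62.5 and rate 1.9→9.9.
E[λ | data] = 62.5/9.9 = 6.313.

Posterior mean ≈ 6.313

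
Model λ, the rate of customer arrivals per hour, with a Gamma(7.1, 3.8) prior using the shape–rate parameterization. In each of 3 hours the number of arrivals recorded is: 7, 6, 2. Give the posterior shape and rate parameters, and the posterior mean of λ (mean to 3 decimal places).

The Poisson likelihood adds the total count to the shape and the number of exposure periods to the rate. Here ∑xᵢ = 15 and n = 3, so shape 7.1→22.1 and rate 3.8→6.8.
Posterior mean = shape/rate = 22.1/6.8 = 3.250.

Posterior: Gamma(shape=22.1, rate=6.8); mean ≈ 3.250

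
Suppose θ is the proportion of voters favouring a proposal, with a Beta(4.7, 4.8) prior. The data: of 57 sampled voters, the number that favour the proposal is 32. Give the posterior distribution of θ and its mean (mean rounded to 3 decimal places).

Observing 32 successes and 25 failures updates Beta(4.7, 4.8) by adding the success and failure counts to the two shape parameters: α = 4.7+32 = 36.7, β = 4.8+25 = 29.8.
Posterior mean = α/(α+β) = 36.7/66.5 = 0.552.

Posterior: Beta(36.7, 29.8); mean ≈ 0.552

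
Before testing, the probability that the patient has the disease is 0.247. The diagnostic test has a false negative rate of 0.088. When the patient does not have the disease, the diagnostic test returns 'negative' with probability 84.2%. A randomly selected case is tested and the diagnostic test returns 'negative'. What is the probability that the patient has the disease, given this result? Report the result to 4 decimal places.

P(H | E) ≈ 0.0331

Write H for 'the patient has the disease'. Prior odds H:¬H = 0.247/0.753 = 0.32802. For the 'negative' outcome, the likelihood ratio is 0.088/0.842 = 0.10451.
Posterior odds = 0.32802 × 0.10451 = 0.034283, so P(H|E) = 0.034283/(1+0.034283) = 0.0331.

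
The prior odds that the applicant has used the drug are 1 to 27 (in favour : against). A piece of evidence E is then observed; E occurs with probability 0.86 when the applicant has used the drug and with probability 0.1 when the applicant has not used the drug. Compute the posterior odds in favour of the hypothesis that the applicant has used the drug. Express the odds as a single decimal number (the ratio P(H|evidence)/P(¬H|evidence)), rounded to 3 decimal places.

Prior odds = 1/27 = 0.037037. In log-odds, ln(0.037037) = -3.2958.
Add log likelihood ratio: ln(8.6000) = 2.1518.
Posterior log-odds = -1.1441, so posterior odds = exp(-1.1441) = 0.31852.

Posterior odds ≈ 0.319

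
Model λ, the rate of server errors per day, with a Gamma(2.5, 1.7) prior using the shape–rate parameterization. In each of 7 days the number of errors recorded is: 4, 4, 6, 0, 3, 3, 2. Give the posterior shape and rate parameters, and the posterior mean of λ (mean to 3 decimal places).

Total count ∑xᵢ = 22 over n = 7 days.
Gamma is conjugate to the Poisson likelihood: posterior is Gamma(shape = 2.5+22 = 24.5, rate = 1.7+7 = 8.7).
E[λ | data] = 24.5/8.7 = 2.816.

Posterior: Gamma(shape=24.5, rate=8.7); mean ≈ 2.816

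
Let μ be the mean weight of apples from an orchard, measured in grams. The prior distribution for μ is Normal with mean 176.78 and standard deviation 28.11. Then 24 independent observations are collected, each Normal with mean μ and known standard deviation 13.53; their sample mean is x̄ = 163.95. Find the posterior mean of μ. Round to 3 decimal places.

Posterior mean ≈ 164.073

Prior precision 1/τ₀² = 1/28.11² = 0.00126555; data precision n/σ² = 24/13.53² = 0.131104.
Posterior precision = 0.00126555 + 0.131104 = 0.132369.
Posterior mean = (0.00126555·176.78 + 0.131104·163.95) / 0.132369 = 164.073.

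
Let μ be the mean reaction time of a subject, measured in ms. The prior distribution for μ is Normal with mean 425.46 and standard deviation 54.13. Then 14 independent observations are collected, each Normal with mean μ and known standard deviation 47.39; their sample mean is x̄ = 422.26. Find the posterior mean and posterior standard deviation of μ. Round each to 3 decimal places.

Posterior mean ≈ 422.426; posterior SD ≈ 12.332

Prior precision 1/τ₀² = 1/54.13² = 0.00034129; data precision n/σ² = 14/47.39² = 0.00623383.
Posterior precision = 0.00034129 + 0.00623383 = 0.00657512, giving posterior SD = 1/√0.00657512 = 12.332.
Posterior mean = (0.00034129·425.46 + 0.00623383·422.26) / 0.00657512 = 422.426.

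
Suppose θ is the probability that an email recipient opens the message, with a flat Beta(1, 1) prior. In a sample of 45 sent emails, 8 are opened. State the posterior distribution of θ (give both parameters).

The binomial likelihood is conjugate to the Beta prior: with 8 successes and 37 failures, the posterior is Beta(1+8, 1+37) = Beta(9, 38).

Posterior: Beta(9, 38)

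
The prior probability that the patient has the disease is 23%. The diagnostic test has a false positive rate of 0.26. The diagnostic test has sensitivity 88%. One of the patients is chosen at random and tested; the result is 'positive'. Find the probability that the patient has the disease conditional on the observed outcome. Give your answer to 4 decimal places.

P(H | E) ≈ 0.5027

Let H be the event that the patient has the disease. P(H) = 0.23, so P(¬H) = 0.77. With E the 'positive' result, P(E|H) = 0.88 and P(E|¬H) = 0.26.
P(E) = 0.88·0.23 + 0.26·0.77 = 0.20240 + 0.20020 = 0.40260.
By Bayes' theorem, P(H|E) = 0.20240 / 0.40260 = 0.5027.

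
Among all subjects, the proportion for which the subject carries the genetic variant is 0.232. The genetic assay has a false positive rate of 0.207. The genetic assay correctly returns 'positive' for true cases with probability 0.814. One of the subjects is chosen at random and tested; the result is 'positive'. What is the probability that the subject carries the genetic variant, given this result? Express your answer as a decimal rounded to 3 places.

Let H be the event that the subject carries the genetic variant. P(H) = 0.232, so P(¬H) = 0.768. With E the 'positive' result, P(E|H) = 0.814 and P(E|¬H) = 0.207.
P(E) = 0.814·0.232 + 0.207·0.768 = 0.18885 + 0.15898 = 0.34782.
By Bayes' theorem, P(H|E) = 0.18885 / 0.34782 = 0.543.

P(H | E) ≈ 0.543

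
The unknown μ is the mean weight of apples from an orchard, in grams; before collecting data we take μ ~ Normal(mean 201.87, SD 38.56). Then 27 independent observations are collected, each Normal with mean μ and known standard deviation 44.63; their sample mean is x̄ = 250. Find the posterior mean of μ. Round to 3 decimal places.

Posterior mean ≈ 247.725

Prior precision 1/τ₀² = 1/38.56² = 0.00067255; data precision n/σ² = 27/44.63² = 0.0135553.
Posterior precision = 0.00067255 + 0.0135553 = 0.0142279.
Posterior mean = (0.00067255·201.87 + 0.0135553·250) / 0.0142279 = 247.725.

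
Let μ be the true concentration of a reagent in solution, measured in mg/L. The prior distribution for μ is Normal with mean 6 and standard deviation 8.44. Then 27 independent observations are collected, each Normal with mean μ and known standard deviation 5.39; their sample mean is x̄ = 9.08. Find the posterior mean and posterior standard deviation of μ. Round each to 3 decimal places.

Posterior mean ≈ 9.034; posterior SD ≈ 1.030

With known σ, the Normal prior is conjugate. Weight on the data is w = (n/σ²)/(n/σ² + 1/τ₀²) = 0.929365/(0.929365+0.0140383) = 0.98512.
Posterior mean = w·x̄ + (1−w)·μ₀ = 0.98512·9.08 + 0.014881·6 = 9.034. Posterior variance = 1/(0.929365+0.0140383) = 1.05999, so SD = 1.030.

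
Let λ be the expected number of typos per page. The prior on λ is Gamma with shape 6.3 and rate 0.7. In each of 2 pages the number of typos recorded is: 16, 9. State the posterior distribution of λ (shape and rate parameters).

Posterior: Gamma(shape=31.3, rate=2.7)

Total count ∑xᵢ = 25 over n = 2 pages.
Gamma is conjugate to the Poisson likelihood: posterior is Gamma(shape = 6.3+25 = 31.3, rate = 0.7+2 = 2.7).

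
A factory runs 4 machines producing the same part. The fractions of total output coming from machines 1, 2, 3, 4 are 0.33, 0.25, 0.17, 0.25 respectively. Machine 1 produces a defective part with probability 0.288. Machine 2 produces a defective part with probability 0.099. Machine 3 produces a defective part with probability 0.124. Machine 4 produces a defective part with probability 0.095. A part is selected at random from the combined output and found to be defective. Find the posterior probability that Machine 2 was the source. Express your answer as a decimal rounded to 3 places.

Tabulate prior·likelihood by source: [1] prior 0.33, lik 0.288, product 0.09504; [2] prior 0.25, lik 0.099, product 0.02475; [3] prior 0.17, lik 0.124, product 0.02108; [4] prior 0.25, lik 0.095, product 0.02375.
Normalizing constant = 0.16462; the posterior for Machine 2 is its product over the sum, 0.02475/0.16462 = 0.150.

Posterior probability ≈ 0.150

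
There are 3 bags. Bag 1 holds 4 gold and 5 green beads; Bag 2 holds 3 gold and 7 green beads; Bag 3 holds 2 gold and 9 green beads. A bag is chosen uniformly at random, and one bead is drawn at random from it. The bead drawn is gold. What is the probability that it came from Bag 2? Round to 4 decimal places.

Posterior probability ≈ 0.3239

Tabulate prior·likelihood by source: [1] prior 0.333333, lik 0.4444, product 0.1481; [2] prior 0.333333, lik 0.3, product 0.1000; [3] prior 0.333333, lik 0.1818, product 0.06061.
Normalizing constant = 0.30875; the posterior for Bag 2 is its product over the sum, 0.1000/0.30875 = 0.3239.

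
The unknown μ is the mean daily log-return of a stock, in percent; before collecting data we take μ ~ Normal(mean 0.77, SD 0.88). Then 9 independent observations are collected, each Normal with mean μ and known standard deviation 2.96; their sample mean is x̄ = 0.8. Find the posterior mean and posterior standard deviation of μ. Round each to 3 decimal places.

Prior precision 1/τ₀² = 1/0.88² = 1.29132; data precision n/σ² = 9/2.96² = 1.02721.
Posterior precision = 1.29132 + 1.02721 = 2.31853, giving posterior SD = 1/√2.31853 = 0.657.
Posterior mean = (1.29132·0.77 + 1.02721·0.8) / 2.31853 = 0.783.

Posterior mean ≈ 0.783; posterior SD ≈ 0.657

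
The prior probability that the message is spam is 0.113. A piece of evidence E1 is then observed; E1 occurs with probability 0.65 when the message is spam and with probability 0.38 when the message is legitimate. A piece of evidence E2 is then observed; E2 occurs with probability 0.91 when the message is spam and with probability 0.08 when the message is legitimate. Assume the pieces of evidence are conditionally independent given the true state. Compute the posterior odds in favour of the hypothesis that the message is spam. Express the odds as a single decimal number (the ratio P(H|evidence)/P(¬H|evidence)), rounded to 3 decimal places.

Posterior odds ≈ 2.479

Prior odds = 0.113/(1−0.113) = 0.12740.
Likelihood ratio for E1 = 0.65/0.38 = 1.7105.
Likelihood ratio for E2 = 0.91/0.08 = 11.375.
Posterior odds = prior odds × LR₁ × LR₂ = 2.4788.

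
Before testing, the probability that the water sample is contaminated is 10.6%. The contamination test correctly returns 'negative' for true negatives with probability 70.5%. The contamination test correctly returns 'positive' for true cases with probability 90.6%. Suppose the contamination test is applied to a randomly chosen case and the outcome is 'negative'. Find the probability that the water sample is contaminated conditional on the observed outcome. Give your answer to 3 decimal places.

Let H be the event that the water sample is contaminated. P(H) = 0.106, so P(¬H) = 0.894. With E the 'negative' result, P(E|H) = 0.094 and P(E|¬H) = 0.705.
P(E) = 0.094·0.106 + 0.705·0.894 = 0.0099640 + 0.63027 = 0.64023.
By Bayes' theorem, P(H|E) = 0.0099640 / 0.64023 = 0.016.

P(H | E) ≈ 0.016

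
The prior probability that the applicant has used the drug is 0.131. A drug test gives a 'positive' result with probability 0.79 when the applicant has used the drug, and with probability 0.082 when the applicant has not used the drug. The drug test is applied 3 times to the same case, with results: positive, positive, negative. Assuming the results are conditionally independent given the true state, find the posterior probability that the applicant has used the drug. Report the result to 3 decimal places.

With H the event that the applicant has used the drug, the joint likelihood of the observed sequence is P(data|H) = 0.79·0.79·0.21 = 0.13106 and P(data|¬H) = 0.082·0.082·0.918 = 0.0061726.
Bayes: P(H|data) = 0.131·0.13106 / (0.131·0.13106 + 0.869·0.0061726) = 0.017169/0.022533 = 0.7619.

Posterior P(H) ≈ 0.762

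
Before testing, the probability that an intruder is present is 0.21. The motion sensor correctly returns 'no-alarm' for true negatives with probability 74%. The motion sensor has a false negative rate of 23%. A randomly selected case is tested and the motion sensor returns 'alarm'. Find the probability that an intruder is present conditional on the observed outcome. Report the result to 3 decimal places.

P(H | E) ≈ 0.440

Let H be the event that an intruder is present. P(H) = 0.21, so P(¬H) = 0.79. With E the 'alarm' result, P(E|H) = 0.77 and P(E|¬H) = 0.26.
P(E) = 0.77·0.21 + 0.26·0.79 = 0.16170 + 0.20540 = 0.36710.
By Bayes' theorem, P(H|E) = 0.16170 / 0.36710 = 0.440.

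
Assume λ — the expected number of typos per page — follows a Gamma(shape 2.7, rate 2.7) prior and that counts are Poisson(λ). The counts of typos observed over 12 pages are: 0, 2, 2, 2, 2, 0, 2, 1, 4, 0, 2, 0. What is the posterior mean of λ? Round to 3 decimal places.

The Poisson likelihood adds the total count to the shape and the number of exposure periods to the rate. Here ∑xᵢ = 17 and n = 12, so shape 2.7→19.7 and rate 2.7→14.7.
E[λ | data] = 19.7/14.7 = 1.340.

Posterior mean ≈ 1.340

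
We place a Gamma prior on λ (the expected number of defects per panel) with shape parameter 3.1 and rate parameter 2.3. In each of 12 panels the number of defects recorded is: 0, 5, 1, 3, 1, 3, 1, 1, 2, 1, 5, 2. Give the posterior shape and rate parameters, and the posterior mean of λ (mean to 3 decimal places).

The Poisson likelihood adds the total count to the shape and the number of exposure periods to the rate. Here ∑xᵢ = 25 and n = 12, so shape 3.1→28.1 and rate 2.3→14.3.
E[λ | data] = 28.1/14.3 = 1.965.

Posterior: Gamma(shape=28.1, rate=14.3); mean ≈ 1.965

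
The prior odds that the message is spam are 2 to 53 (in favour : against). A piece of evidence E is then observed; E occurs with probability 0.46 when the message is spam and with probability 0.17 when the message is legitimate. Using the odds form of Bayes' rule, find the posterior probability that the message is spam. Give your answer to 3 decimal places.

Posterior probability ≈ 0.093

Prior odds = 2/53 = 0.037736. In log-odds, ln(0.037736) = -3.2771.
Add log likelihood ratio: ln(2.7059) = 0.99543.
Posterior log-odds = -2.2817, so posterior odds = exp(-2.2817) = 0.10211. Converting, P(H|E) = 0.10211/1.1021 = 0.093.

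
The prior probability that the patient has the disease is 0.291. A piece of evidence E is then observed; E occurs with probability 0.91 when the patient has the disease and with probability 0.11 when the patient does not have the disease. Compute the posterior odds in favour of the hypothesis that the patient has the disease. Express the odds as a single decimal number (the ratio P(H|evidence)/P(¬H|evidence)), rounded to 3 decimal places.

Posterior odds ≈ 3.395

Prior odds = 0.291/(1−0.291) = 0.41044.
Likelihood ratio for E = 0.91/0.11 = 8.2727.
Posterior odds = prior odds × LR = 3.3954.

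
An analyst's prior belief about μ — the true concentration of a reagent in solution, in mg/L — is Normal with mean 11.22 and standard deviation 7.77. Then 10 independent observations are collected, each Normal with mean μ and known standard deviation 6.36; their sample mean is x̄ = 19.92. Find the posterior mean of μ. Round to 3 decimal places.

Posterior mean ≈ 19.374

Prior precision 1/τ₀² = 1/7.77² = 0.0165637; data precision n/σ² = 10/6.36² = 0.247221.
Posterior precision = 0.0165637 + 0.247221 = 0.263785.
Posterior mean = (0.0165637·11.22 + 0.247221·19.92) / 0.263785 = 19.374.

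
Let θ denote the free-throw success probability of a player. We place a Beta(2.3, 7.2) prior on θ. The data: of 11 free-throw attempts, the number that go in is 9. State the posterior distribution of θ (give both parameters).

Posterior: Beta(11.3, 9.2)

The binomial likelihood is conjugate to the Beta prior: with 9 successes and 2 failures, the posterior is Beta(2.3+9, 7.2+2) = Beta(11.3, 9.2).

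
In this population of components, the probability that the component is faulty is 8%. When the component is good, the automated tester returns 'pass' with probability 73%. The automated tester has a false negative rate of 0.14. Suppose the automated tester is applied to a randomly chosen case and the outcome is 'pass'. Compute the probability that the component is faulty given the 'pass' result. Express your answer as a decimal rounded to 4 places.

P(H | E) ≈ 0.0164

Let H be the event that the component is faulty. P(H) = 0.08, so P(¬H) = 0.92. With E the 'pass' result, P(E|H) = 0.14 and P(E|¬H) = 0.73.
P(E) = 0.14·0.08 + 0.73·0.92 = 0.011200 + 0.67160 = 0.68280.
By Bayes' theorem, P(H|E) = 0.011200 / 0.68280 = 0.0164.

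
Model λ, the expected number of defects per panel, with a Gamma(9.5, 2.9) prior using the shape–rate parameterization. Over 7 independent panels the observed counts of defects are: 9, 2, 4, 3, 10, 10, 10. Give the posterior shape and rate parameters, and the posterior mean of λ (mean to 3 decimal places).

Posterior: Gamma(shape=57.5, rate=9.9); mean ≈ 5.808

Total count ∑xᵢ = 48 over n = 7 panels.
Gamma is conjugate to the Poisson likelihood: posterior is Gamma(shape = 9.5+48 = 57.5, rate = 2.9+7 = 9.9).
Posterior mean = shape/rate = 57.5/9.9 = 5.808.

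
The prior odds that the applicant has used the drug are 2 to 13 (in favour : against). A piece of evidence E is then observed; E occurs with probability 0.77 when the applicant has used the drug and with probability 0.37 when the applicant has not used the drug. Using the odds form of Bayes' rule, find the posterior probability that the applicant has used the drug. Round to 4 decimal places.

Posterior probability ≈ 0.2425

Prior odds = 2/13 = 0.15385.
Likelihood ratio for E = 0.77/0.37 = 2.0811.
Posterior odds = prior odds × LR = 0.32017.
Posterior probability = odds/(1+odds) = 0.32017/1.3202 = 0.2425.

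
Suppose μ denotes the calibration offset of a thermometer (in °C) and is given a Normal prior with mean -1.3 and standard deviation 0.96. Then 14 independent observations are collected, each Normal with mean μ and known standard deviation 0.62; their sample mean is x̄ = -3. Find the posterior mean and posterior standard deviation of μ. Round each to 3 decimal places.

Posterior mean ≈ -2.951; posterior SD ≈ 0.163

With known σ, the Normal prior is conjugate. Weight on the data is w = (n/σ²)/(n/σ² + 1/τ₀²) = 36.4204/(36.4204+1.08507) = 0.97107.
Posterior mean = w·x̄ + (1−w)·μ₀ = 0.97107·-3 + 0.028931·-1.3 = -2.951. Posterior variance = 1/(36.4204+1.08507) = 0.0266628, so SD = 0.163.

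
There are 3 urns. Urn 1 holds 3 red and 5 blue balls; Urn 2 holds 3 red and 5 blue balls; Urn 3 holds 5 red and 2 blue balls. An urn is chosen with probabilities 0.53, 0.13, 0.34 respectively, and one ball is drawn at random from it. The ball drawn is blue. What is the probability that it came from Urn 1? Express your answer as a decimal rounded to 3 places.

Tabulate prior·likelihood by source: [1] prior 0.53, lik 0.625, product 0.3313; [2] prior 0.13, lik 0.625, product 0.08125; [3] prior 0.34, lik 0.2857, product 0.09714.
Normalizing constant = 0.50964; the posterior for Urn 1 is its product over the sum, 0.3313/0.50964 = 0.650.

Posterior probability ≈ 0.650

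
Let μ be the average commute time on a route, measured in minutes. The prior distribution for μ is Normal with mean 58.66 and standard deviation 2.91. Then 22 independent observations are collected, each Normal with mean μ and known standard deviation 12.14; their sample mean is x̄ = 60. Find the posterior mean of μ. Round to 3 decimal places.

With known σ, the Normal prior is conjugate. Weight on the data is w = (n/σ²)/(n/σ² + 1/τ₀²) = 0.149274/(0.149274+0.118090) = 0.55832.
Posterior mean = w·x̄ + (1−w)·μ₀ = 0.55832·60 + 0.44168·58.66 = 59.408.

Posterior mean ≈ 59.408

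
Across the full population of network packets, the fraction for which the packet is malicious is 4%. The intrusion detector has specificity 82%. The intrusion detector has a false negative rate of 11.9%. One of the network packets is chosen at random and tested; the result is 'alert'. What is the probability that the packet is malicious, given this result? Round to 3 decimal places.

Write H for 'the packet is malicious'. Prior odds H:¬H = 0.04/0.96 = 0.041667. For the 'alert' outcome, the likelihood ratio is 0.881/0.18 = 4.8944.
Posterior odds = 0.041667 × 4.8944 = 0.20394, so P(H|E) = 0.20394/(1+0.20394) = 0.169.

P(H | E) ≈ 0.169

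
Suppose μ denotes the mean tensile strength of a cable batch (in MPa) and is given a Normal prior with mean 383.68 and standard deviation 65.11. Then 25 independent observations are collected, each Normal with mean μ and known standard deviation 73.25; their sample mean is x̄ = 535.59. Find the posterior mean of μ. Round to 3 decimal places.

Prior precision 1/τ₀² = 1/65.11² = 0.00023589; data precision n/σ² = 25/73.25² = 0.00465934.
Posterior precision = 0.00023589 + 0.00465934 = 0.00489523.
Posterior mean = (0.00023589·383.68 + 0.00465934·535.59) / 0.00489523 = 528.270.

Posterior mean ≈ 528.270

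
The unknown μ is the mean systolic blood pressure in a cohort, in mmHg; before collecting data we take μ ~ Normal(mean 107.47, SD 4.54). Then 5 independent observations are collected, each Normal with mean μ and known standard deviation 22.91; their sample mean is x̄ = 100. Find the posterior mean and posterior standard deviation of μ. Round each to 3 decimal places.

Posterior mean ≈ 106.244; posterior SD ≈ 4.151

With known σ, the Normal prior is conjugate. Weight on the data is w = (n/σ²)/(n/σ² + 1/τ₀²) = 0.00952620/(0.00952620+0.0485164) = 0.16412.
Posterior mean = w·x̄ + (1−w)·μ₀ = 0.16412·100 + 0.83588·107.47 = 106.244. Posterior variance = 1/(0.00952620+0.0485164) = 17.2287, so SD = 4.151.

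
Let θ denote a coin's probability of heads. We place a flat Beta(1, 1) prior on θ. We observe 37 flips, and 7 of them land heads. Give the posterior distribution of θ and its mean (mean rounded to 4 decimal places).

The binomial likelihood is conjugate to the Beta prior: with 7 successes and 30 failures, the posterior is Beta(1+7, 1+30) = Beta(8, 31).
E[θ | data] = 8/(8+31) = 0.2051.

Posterior: Beta(8, 31); mean ≈ 0.2051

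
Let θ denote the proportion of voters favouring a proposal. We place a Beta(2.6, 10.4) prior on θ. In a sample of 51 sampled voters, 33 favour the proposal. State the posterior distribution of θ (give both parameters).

Posterior: Beta(35.6, 28.4)

The binomial likelihood is conjugate to the Beta prior: with 33 successes and 18 failures, the posterior is Beta(2.6+33, 10.4+18) = Beta(35.6, 28.4).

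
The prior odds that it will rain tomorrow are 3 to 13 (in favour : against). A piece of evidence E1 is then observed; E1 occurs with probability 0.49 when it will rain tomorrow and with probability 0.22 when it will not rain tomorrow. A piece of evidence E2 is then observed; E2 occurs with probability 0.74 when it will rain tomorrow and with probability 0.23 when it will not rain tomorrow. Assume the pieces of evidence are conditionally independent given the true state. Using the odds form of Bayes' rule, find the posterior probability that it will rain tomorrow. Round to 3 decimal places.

Posterior probability ≈ 0.623

Prior odds = 3/13 = 0.23077.
Likelihood ratio for E1 = 0.49/0.22 = 2.2273.
Likelihood ratio for E2 = 0.74/0.23 = 3.2174.
Posterior odds = prior odds × LR₁ × LR₂ = 1.6537.
Posterior probability = odds/(1+odds) = 1.6537/2.6537 = 0.623.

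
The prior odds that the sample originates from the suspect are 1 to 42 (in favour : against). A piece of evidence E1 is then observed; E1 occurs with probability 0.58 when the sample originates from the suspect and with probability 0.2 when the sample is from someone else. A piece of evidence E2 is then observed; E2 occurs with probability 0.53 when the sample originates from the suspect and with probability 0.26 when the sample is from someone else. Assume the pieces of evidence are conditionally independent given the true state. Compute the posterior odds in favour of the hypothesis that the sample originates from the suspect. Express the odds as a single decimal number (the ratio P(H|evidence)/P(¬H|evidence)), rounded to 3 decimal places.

Prior odds = 1/42 = 0.023810. In log-odds, ln(0.023810) = -3.7377.
Add log likelihood ratios: ln(2.9000) + ln(2.0385) = 1.7769.
Posterior log-odds = -1.9608, so posterior odds = exp(-1.9608) = 0.14075.

Posterior odds ≈ 0.141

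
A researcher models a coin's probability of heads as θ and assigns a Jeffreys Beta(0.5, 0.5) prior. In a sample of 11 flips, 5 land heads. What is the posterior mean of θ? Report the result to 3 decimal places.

Posterior mean ≈ 0.458

The binomial likelihood is conjugate to the Beta prior: with 5 successes and 6 failures, the posterior is Beta(0.5+5, 0.5+6) = Beta(5.5, 6.5).
E[θ | data] = 5.5/(5.5+6.5) = 0.458.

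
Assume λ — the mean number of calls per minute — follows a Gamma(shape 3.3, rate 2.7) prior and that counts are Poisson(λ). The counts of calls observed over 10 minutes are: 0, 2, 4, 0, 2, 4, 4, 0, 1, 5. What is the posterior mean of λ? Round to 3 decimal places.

Posterior mean ≈ 1.992

Total count ∑xᵢ = 22 over n = 10 minutes.
Gamma is conjugate to the Poisson likelihood: posterior is Gamma(shape = 3.3+22 = 25.3, rate = 2.7+10 = 12.7).
E[λ | data] = 25.3/12.7 = 1.992.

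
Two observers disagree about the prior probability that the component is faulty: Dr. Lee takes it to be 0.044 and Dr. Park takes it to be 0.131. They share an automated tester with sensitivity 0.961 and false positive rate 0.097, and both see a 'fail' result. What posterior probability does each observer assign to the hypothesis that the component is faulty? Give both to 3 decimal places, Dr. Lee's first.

Dr. Lee: 0.313; Dr. Park: 0.599

The likelihood ratio for a 'fail' result is 0.961/0.097 = 9.9072.
Dr. Lee: prior odds 0.044/0.956 = 0.046025; posterior odds 0.45598; posterior probability 0.313.
Dr. Park: prior odds 0.131/0.869 = 0.15075; posterior odds 1.4935; posterior probability 0.599.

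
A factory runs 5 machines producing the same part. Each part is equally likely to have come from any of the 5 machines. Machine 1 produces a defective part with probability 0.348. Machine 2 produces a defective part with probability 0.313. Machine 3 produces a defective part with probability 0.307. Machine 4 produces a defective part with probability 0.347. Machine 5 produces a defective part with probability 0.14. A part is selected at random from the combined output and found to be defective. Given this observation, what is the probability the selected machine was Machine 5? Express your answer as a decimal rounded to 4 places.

P(defective|M1) = 0.348; P(defective|M2) = 0.313; P(defective|M3) = 0.307; P(defective|M4) = 0.347; P(defective|M5) = 0.14.
Prior × likelihood for each source: 0.2·0.348=0.06960, 0.2·0.313=0.06260, 0.2·0.307=0.06140, 0.2·0.347=0.06940, 0.2·0.14=0.02800. Summing gives P(defective) = 0.29100.
P(Machine 5 | defective) = 0.02800 / 0.29100 = 0.0962.

Posterior probability ≈ 0.0962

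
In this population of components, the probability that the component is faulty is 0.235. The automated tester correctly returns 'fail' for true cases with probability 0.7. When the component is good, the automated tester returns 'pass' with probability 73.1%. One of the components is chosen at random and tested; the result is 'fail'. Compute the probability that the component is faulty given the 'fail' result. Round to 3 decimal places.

Let H be the event that the component is faulty. P(H) = 0.235, so P(¬H) = 0.765. With E the 'fail' result, P(E|H) = 0.7 and P(E|¬H) = 0.269.
P(E) = 0.7·0.235 + 0.269·0.765 = 0.16450 + 0.20579 = 0.37028.
By Bayes' theorem, P(H|E) = 0.16450 / 0.37028 = 0.444.

P(H | E) ≈ 0.444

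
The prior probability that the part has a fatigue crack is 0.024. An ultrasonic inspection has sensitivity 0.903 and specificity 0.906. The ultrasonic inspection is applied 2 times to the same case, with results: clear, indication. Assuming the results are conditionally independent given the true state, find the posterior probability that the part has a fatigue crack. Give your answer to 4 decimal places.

Posterior P(H) ≈ 0.0247

With H the event that the part has a fatigue crack, the joint likelihood of the observed sequence is P(data|H) = 0.097·0.903 = 0.087591 and P(data|¬H) = 0.906·0.094 = 0.085164.
Bayes: P(H|data) = 0.024·0.087591 / (0.024·0.087591 + 0.976·0.085164) = 0.0021022/0.085222 = 0.0247.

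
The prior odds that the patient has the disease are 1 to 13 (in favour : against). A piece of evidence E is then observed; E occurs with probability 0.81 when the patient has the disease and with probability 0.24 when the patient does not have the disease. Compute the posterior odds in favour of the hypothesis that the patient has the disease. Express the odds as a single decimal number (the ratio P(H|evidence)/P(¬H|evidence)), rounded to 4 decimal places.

Posterior odds ≈ 0.2596

Prior odds = 1/13 = 0.076923. In log-odds, ln(0.076923) = -2.5649.
Add log likelihood ratio: ln(3.3750) = 1.2164.
Posterior log-odds = -1.3486, so posterior odds = exp(-1.3486) = 0.25962.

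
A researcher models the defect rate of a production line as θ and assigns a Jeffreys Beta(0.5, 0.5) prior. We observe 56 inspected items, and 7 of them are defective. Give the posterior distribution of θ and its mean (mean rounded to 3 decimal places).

The binomial likelihood is conjugate to the Beta prior: with 7 successes and 49 failures, the posterior is Beta(0.5+7, 0.5+49) = Beta(7.5, 49.5).
Posterior mean = α/(α+β) = 7.5/57 = 0.132.

Posterior: Beta(7.5, 49.5); mean ≈ 0.132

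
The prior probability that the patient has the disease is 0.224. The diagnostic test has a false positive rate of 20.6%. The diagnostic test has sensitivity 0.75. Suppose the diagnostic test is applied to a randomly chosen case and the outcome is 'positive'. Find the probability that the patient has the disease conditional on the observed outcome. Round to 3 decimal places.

P(H | E) ≈ 0.512

Write H for 'the patient has the disease'. Prior odds H:¬H = 0.224/0.776 = 0.28866. For the 'positive' outcome, the likelihood ratio is 0.75/0.206 = 3.6408.
Posterior odds = 0.28866 × 3.6408 = 1.0509, so P(H|E) = 1.0509/(1+1.0509) = 0.512.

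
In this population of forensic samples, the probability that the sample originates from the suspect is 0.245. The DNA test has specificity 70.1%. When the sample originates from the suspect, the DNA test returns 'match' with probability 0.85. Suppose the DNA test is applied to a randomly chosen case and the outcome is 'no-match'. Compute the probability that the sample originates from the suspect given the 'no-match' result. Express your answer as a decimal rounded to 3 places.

Write H for 'the sample originates from the suspect'. Prior odds H:¬H = 0.245/0.755 = 0.32450. For the 'no-match' outcome, the likelihood ratio is 0.15/0.701 = 0.21398.
Posterior odds = 0.32450 × 0.21398 = 0.069437, so P(H|E) = 0.069437/(1+0.069437) = 0.065.

P(H | E) ≈ 0.065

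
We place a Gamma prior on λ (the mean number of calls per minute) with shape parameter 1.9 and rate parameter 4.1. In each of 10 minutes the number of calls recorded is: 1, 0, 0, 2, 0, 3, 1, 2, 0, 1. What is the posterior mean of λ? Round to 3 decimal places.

Posterior mean ≈ 0.844

Total count ∑xᵢ = 10 over n = 10 minutes.
Gamma is conjugate to the Poisson likelihood: posterior is Gamma(shape = 1.9+10 = 11.9, rate = 4.1+10 = 14.1).
E[λ | data] = 11.9/14.1 = 0.844.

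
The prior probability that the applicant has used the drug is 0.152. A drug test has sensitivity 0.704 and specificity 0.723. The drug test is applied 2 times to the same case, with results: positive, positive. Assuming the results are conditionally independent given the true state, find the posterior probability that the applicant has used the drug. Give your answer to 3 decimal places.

Let H be the event that the applicant has used the drug; start with P(H) = 0.152. P('positive'|H) = 0.704, P('positive'|¬H) = 0.277.
Update on result 1 ('positive'): P(H) ← 0.704·0.1520 / (0.704·0.1520 + 0.277·0.8480) = 0.10701/0.34190 = 0.3130.
Update on result 2 ('positive'): P(H) ← 0.704·0.3130 / (0.704·0.3130 + 0.277·0.6870) = 0.22034/0.41064 = 0.5366.

Posterior P(H) ≈ 0.537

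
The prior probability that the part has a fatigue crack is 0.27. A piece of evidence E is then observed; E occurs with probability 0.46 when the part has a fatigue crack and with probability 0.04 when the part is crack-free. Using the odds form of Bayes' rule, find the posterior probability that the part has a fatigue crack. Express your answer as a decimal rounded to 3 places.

Posterior probability ≈ 0.810

Prior odds = 0.27/(1−0.27) = 0.36986.
Likelihood ratio for E = 0.46/0.04 = 11.500.
Posterior odds = prior odds × LR = 4.2534.
Posterior probability = odds/(1+odds) = 4.2534/5.2534 = 0.810.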